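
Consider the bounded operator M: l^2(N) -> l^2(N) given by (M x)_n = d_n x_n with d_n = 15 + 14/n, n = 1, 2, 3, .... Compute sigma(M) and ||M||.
sigma(M) = {15 + 14/n : n ≥ 1} ∪ {15}; ||M|| = 29

A bounded diagonal operator on l^2 with diagonal entries d_n has spectrum equal to the closure of {d_n : n ≥ 1}: every d_n is an eigenvalue (with eigenvector e_n), so {d_n} ⊂ sigma(M); the spectrum is closed, so its closure is too; and for lambda not in the closure, (M - lambda I) has bounded inverse (the diagonal entries 1/(d_n - lambda) are bounded). For our sequence d_n = 15 + 14/n, n = 1, 2, 3, ...:
  - {d_n} = {15 + 14/n : n ≥ 1}; the only limit point is 15
  - closure = {15 + 14/n : n ≥ 1} ∪ {15}
For the norm: a diagonal operator has ||M|| = sup_n |d_n|. Here d_n = 15 + 14/n is positive and decreasing, so sup_n |d_n| = d_1 = 15 + 14 = 29. So ||M|| = 29.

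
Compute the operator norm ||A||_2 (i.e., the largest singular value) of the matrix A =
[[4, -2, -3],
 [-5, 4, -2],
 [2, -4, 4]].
||A||_2 ≈ 9.0542 (= sqrt(largest eigenvalue of A^T A))

||A||_2 = sigma_max(A) = sqrt(lambda_max(A^T A)). Form the symmetric matrix M = A^T A =
[[45, -36, 6],
 [-36, 36, -18],
 [6, -18, 29]].
Its characteristic polynomial (trace, sum of principal 2x2 minors, determinant of M give the coefficients) is
  p(λ) = det(λ I - M) = λ^3 - 110λ^2 + 2313λ - 1296.
No integer candidate from the rational root theorem (±divisors of 1296) is a root, so the roots are irrational. The cubic discriminant is Δ = 14226801120 > 0, so there are three distinct real roots. p(0) = -1296 and p(1) = 908 have opposite signs, so a root lies in (0, 1); Newton's method refines it to λ ≈ 0.576. p(27) = 648 and p(28) = -820 have opposite signs, so a root lies in (27, 28); Newton's method refines it to λ ≈ 27.4461. p(81) = -4212 and p(82) = 98 have opposite signs, so a root lies in (81, 82); Newton's method refines it to λ ≈ 81.9779. Check (Vieta): the three roots sum to 110, matching tr M = 110.
So the eigenvalues of A^T A are ≈ 0.576, 27.4461, 81.9779 (all ≥ 0, as they must be for A^T A). The largest is λ_max ≈ 81.9779, hence ||A||_2 = sqrt(λ_max) ≈ 9.0542.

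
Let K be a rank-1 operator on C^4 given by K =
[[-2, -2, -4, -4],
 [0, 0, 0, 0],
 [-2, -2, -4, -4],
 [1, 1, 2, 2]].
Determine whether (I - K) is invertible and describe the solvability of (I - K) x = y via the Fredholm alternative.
(I - K) is invertible (det(I - K) = 5 ≠ 0), so for every y in C^4 the equation (I - K) x = y has a unique solution.

K has rank 1, so it is an outer product K = u v^T: every row of K is a multiple of one row vector. Reading off the entries, u = (2, 0, 2, -1) and v = (-1, -1, -2, -2) (row i of K equals u_i·v^T). A rank-one matrix u v^T satisfies K u = u (v·u) and kills the (3)-dimensional subspace v^⊥, so its characteristic polynomial is lambda^3 (lambda - v·u) with v·u = tr K = -4. Hence the eigenvalues of I - K are 1 (multiplicity 3) and 1 - (-4) = 5, so det(I - K) = 5. (Direct check: I - K =
[[3, 2, 4, 4],
 [0, 1, 0, 0],
 [2, 2, 5, 4],
 [-1, -1, -2, -1]]
has determinant 5.) The finite-dimensional Fredholm alternative says: either (I - K) is invertible, or ker(I - K) ≠ {0} and then range(I - K) = ker((I - K)^*)^⊥, with dim ker(I - K) = dim ker((I - K)^*). Since det(I - K) ≠ 0, 1 is not an eigenvalue of K and ker(I - K) = {0}, so we are in the first case: for every y there is a unique x = (I - K)^(-1) y. Explicitly, by the Sherman–Morrison formula, (I - u v^T)^(-1) = I + u v^T/(1 - v·u), i.e. (I - K)^(-1) = I + K/(5).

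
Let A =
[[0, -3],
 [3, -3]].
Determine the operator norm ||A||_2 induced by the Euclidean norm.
||A||_2 = sqrt((27 + sqrt(405))/2) ≈ 4.8541 (= sqrt(largest eigenvalue of A^T A))

||A||_2 = sigma_max(A) = sqrt(lambda_max(A^T A)). Form the symmetric matrix M = A^T A =
[[9, -9],
 [-9, 18]].
Its characteristic polynomial (trace, determinant of M give the coefficients) is
  p(λ) = det(λ I - M) = λ^2 - 27λ + 81.
For λ^2 - 27λ + 81 the discriminant is 405. It is nonnegative but not a perfect square, so the roots are real and irrational: λ = (27 ± sqrt(405))/2 ≈ 23.5623, 3.4377.
So the eigenvalues of A^T A are ≈ 3.4377, 23.5623 (all ≥ 0, as they must be for A^T A). The largest is λ_max = (27 + sqrt(405))/2 ≈ 23.5623, hence ||A||_2 = sqrt(λ_max) = sqrt((27 + sqrt(405))/2) ≈ 4.8541.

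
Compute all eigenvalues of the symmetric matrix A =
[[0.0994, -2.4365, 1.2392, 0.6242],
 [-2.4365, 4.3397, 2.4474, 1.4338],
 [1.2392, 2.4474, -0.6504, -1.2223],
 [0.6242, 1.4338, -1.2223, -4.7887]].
sigma(A) ≈ {-6, -2, 1, 6}

A is real symmetric, so its spectrum consists of real eigenvalues. Expanding the characteristic polynomial of the displayed matrix gives
  det(λ I - A) = p(λ) = λ^4 + (1)λ^3 + (-38)λ^2 + (-36)λ + (72.0044).
Solving p(λ) = 0 yields eigenvalues ≈ -6, -2, 1, 6. (A is shown rounded to 4 decimals, so these recover the underlying integer eigenvalues to within that precision.)
Verification: the trace of A = -1 equals the sum of eigenvalues -1, and det(A) ≈ 72.0044 matches the eigenvalue product 72.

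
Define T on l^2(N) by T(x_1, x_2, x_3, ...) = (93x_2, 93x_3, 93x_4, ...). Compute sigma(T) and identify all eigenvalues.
sigma(T) = closed disk {z in C : |z| ≤ 93}; sigma_p(T) = open disk {z in C : |z| < 93}

Note T = 93·V where V is the unit left shift (V x)_k = x_{k+1}; so sigma(T) = 93·sigma(V) and ||T|| = 93||V||. ||T x||^2 = 8649sum_{k≥2} |x_k|^2 ≤ 8649||x||^2, with equality on {x : x_1 = 0}, so ||T|| = 93. For any lambda with |lambda| < 93, set r = lambda/93 (|r| < 1); the vector x = (1, r, r^2, ...) is in l^2 and satisfies T x = 93(r, r^2, ...) = lambda x, so lambda is an eigenvalue. On the boundary |lambda| = 93 the geometric series diverges, so no l^2 eigenvector exists, but these lambda lie in the approximate point spectrum. Hence sigma(T) is the closed disk of radius 93 and sigma_p(T) is the open disk.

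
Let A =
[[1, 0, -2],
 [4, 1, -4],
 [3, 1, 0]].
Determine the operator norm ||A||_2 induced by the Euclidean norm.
||A||_2 ≈ 6.5415 (= sqrt(largest eigenvalue of A^T A))

||A||_2 = sigma_max(A) = sqrt(lambda_max(A^T A)). Form the symmetric matrix M = A^T A =
[[26, 7, -18],
 [7, 2, -4],
 [-18, -4, 20]].
Its characteristic polynomial (trace, sum of principal 2x2 minors, determinant of M give the coefficients) is
  p(λ) = det(λ I - M) = λ^3 - 48λ^2 + 223λ - 4.
No integer candidate from the rational root theorem (±divisors of 4) is a root, so the roots are irrational. The cubic discriminant is Δ = 69218132 > 0, so there are three distinct real roots. p(0) = -4 and p(1) = 172 have opposite signs, so a root lies in (0, 1); Newton's method refines it to λ ≈ 0.018. p(5) = 36 and p(6) = -178 have opposite signs, so a root lies in (5, 6); Newton's method refines it to λ ≈ 5.1912. p(42) = -1222 and p(43) = 340 have opposite signs, so a root lies in (42, 43); Newton's method refines it to λ ≈ 42.7908. Check (Vieta): the three roots sum to 48, matching tr M = 48.
So the eigenvalues of A^T A are ≈ 0.018, 5.1912, 42.7908 (all ≥ 0, as they must be for A^T A). The largest is λ_max ≈ 42.7908, hence ||A||_2 = sqrt(λ_max) ≈ 6.5415.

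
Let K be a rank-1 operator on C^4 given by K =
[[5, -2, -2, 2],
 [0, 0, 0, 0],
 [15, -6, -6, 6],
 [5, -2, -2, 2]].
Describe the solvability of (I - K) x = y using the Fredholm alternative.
(I - K) is singular (det(I - K) = 0, i.e. 1 ∈ sigma(K)). (I - K) x = y is solvable iff y ⊥ ker((I - K)^*) = span{(5, -2, -2, 2)}, i.e. iff 5y_1 - 2y_2 - 2y_3 + 2y_4 = 0. When solvable, the solutions are x = y + c·(1, 0, 3, 1), c arbitrary (ker(I - K) = span{(1, 0, 3, 1)}, dimension 1).

K has rank 1, so it is an outer product K = u v^T: every row of K is a multiple of one row vector. Reading off the entries, u = (1, 0, 3, 1) and v = (5, -2, -2, 2) (row i of K equals u_i·v^T). A rank-one matrix u v^T satisfies K u = u (v·u) and kills the (3)-dimensional subspace v^⊥, so its characteristic polynomial is lambda^3 (lambda - v·u) with v·u = tr K = 1. Hence the eigenvalues of I - K are 1 (multiplicity 3) and 1 - (1) = 0, so det(I - K) = 0. (Direct check: I - K =
[[-4, 2, 2, -2],
 [0, 1, 0, 0],
 [-15, 6, 7, -6],
 [-5, 2, 2, -1]]
has determinant 0.) So 1 is an eigenvalue of K and (I - K) is not invertible. The finite-dimensional Fredholm alternative says: either (I - K) is invertible, or ker(I - K) ≠ {0} and then range(I - K) = ker((I - K)^*)^⊥, with dim ker(I - K) = dim ker((I - K)^*). We are in the second case, so we need both kernels. Kernel of I - K: (I - K) u = u - u (v·u) = u - u = 0, so ker(I - K) = span{u} = span{(1, 0, 3, 1)} (it is exactly 1-dimensional because rank(I - K) = 3). Kernel of the adjoint: K is real, so (I - K)^* = I - K^T = I - v u^T, and (I - v u^T) v = v - v (u·v) = 0; hence ker((I - K)^*) = span{v} = span{(5, -2, -2, 2)}. Therefore (I - K) x = y is solvable iff <y, v> = 0, i.e. iff 5y_1 - 2y_2 - 2y_3 + 2y_4 = 0. When this holds, K y = u (v·y) = 0, so (I - K) y = y and x = y is a particular solution; the full solution set is the line x = y + c·u = y + c·(1, 0, 3, 1), c ∈ C.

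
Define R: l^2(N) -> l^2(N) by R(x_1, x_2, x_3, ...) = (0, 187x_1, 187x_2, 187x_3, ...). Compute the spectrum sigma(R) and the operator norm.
sigma(R) = closed disk {z in C : |z| ≤ 187}; ||R|| = 187

Note R = 187·U where U is the unit right shift (U x)_k = x_{k-1} (with x_0 := 0); so ||R|| = 187||U|| and sigma(R) = 187·sigma(U). ||R x||^2 = sum_{k≥1} |187x_k|^2 = 34969||x||^2, so ||R|| = 187 and sigma(R) ⊂ {|z| ≤ 187}. For any |lambda| < 187, the equation (R - lambda I) x = 0 forces x_1 = 0, then 187x_k = lambda x_{k+1} ⇒ x = 0, so R has no eigenvalues. But (R - lambda I) is not surjective for |lambda| < 187: solving (R - lambda I) x = e_1 would require x_n proportional to (lambda/187)^(-n), which is not in l^2. So every |lambda| < 187 lies in the residual spectrum. The boundary |lambda| = 187 is in the approximate point spectrum (the spectrum is closed). Hence sigma(R) is the closed disk of radius 187.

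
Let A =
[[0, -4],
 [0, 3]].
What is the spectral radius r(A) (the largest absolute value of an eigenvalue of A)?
r(A) = 3

The eigenvalues of A are the roots of its characteristic polynomial. With M = A (coefficients from the trace and determinant):
  p(λ) = det(λ I - M) = λ^2 - 3λ.
For λ^2 - 3λ the discriminant is 9. It is a perfect square (3^2), so the roots are rational: λ = (3 ± 3)/2 = 3, 0.
Thus the eigenvalues (to 4 decimals) are 3 (modulus 3); 0 (modulus 0). The spectral radius is the largest modulus: r(A) = 3. (Cross-check: r(A) ≤ ||A||_2 ≈ 5; equality holds whenever A is normal, though it can also hold for some non-normal A.)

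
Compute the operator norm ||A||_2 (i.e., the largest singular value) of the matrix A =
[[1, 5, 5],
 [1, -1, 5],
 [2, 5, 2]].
||A||_2 ≈ 9.3463 (= sqrt(largest eigenvalue of A^T A))

||A||_2 = sigma_max(A) = sqrt(lambda_max(A^T A)). Form the symmetric matrix M = A^T A =
[[6, 14, 14],
 [14, 51, 30],
 [14, 30, 54]].
Its characteristic polynomial (trace, sum of principal 2x2 minors, determinant of M give the coefficients) is
  p(λ) = det(λ I - M) = λ^3 - 111λ^2 + 2092λ - 2304.
No integer candidate from the rational root theorem (±divisors of 2304) is a root, so the roots are irrational. The cubic discriminant is Δ = 14183043728 > 0, so there are three distinct real roots. p(1) = -322 and p(2) = 1444 have opposite signs, so a root lies in (1, 2); Newton's method refines it to λ ≈ 1.1737. p(22) = 644 and p(23) = -740 have opposite signs, so a root lies in (22, 23); Newton's method refines it to λ ≈ 22.4732. p(87) = -1956 and p(88) = 3680 have opposite signs, so a root lies in (87, 88); Newton's method refines it to λ ≈ 87.3532. Check (Vieta): the three roots sum to 111, matching tr M = 111.
So the eigenvalues of A^T A are ≈ 1.1737, 22.4732, 87.3532 (all ≥ 0, as they must be for A^T A). The largest is λ_max ≈ 87.3532, hence ||A||_2 = sqrt(λ_max) ≈ 9.3463.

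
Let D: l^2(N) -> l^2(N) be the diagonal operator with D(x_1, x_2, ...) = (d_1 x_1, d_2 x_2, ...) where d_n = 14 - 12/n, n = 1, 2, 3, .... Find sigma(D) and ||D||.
sigma(D) = {14 - 12/n : n ≥ 1} ∪ {14}; ||D|| = 14

A bounded diagonal operator on l^2 with diagonal entries d_n has spectrum equal to the closure of {d_n : n ≥ 1}: every d_n is an eigenvalue (with eigenvector e_n), so {d_n} ⊂ sigma(D); the spectrum is closed, so its closure is too; and for lambda not in the closure, (D - lambda I) has bounded inverse (the diagonal entries 1/(d_n - lambda) are bounded). For our sequence d_n = 14 - 12/n, n = 1, 2, 3, ...:
  - {d_n} = {14 - 12/n : n ≥ 1}; the only limit point is 14
  - closure = {14 - 12/n : n ≥ 1} ∪ {14}
For the norm: a diagonal operator has ||D|| = sup_n |d_n|. Here d_n = 14 - 12/n increases monotonically from d_1 = 2 toward 14, with all terms in [2, 14); so sup_n |d_n| = 14 (the supremum is the limit, not attained). So ||D|| = 14.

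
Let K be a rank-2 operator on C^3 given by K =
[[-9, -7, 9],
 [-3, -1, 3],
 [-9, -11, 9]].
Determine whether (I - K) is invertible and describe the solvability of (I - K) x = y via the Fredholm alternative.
(I - K) is invertible (det(I - K) = 14 ≠ 0), so for every y in C^3 the equation (I - K) x = y has a unique solution.

K has rank 2 and factors as K = U V^T = u1 v1^T + u2 v2^T with u1 = (2, 2, -2), v1 = (0, 1, 0), u2 = (-3, -1, -3), v2 = (3, 3, -3) (multiplying out reproduces the displayed K). The nonzero eigenvalues of U V^T coincide with those of the 2 x 2 matrix G = V^T U = [[v1·u1, v1·u2], [v2·u1, v2·u2]] = [[2, -1], [18, -3]], and by the Sylvester determinant identity det(I_3 - U V^T) = det(I_2 - V^T U) = det([[-1, 1], [-18, 4]]) = (-1)(4) - (1)(-18) = 14. (Direct check: I - K =
[[10, 7, -9],
 [3, 2, -3],
 [9, 11, -8]]
has determinant 14.) The finite-dimensional Fredholm alternative says: either (I - K) is invertible, or ker(I - K) ≠ {0} and then range(I - K) = ker((I - K)^*)^⊥, with dim ker(I - K) = dim ker((I - K)^*). Since det(I - K) ≠ 0, 1 is not an eigenvalue of K and ker(I - K) = {0}, so we are in the first case: for every y there is a unique x = (I - K)^(-1) y. (Explicitly, by the Woodbury identity, (I - U V^T)^(-1) = I + U (I_2 - G)^(-1) V^T.)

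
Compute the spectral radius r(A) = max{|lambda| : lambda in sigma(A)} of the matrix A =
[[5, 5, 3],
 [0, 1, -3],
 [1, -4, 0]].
r(A) ≈ 4.7546

The eigenvalues of A are the roots of its characteristic polynomial. With M = A (coefficients from the trace, the sum of principal 2x2 minors, and det A):
  p(λ) = det(λ I - M) = λ^3 - 6λ^2 - 10λ + 78.
No integer candidate from the rational root theorem (±divisors of 78) is a root, so the roots are irrational. The cubic discriminant is Δ = -5036 < 0, so there is one real root and a complex-conjugate pair. p(-4) = -42 and p(-3) = 27 have opposite signs, so a root lies in (-4, -3); Newton's method refines it to λ ≈ -3.4503. Dividing out (λ - (-3.4503)) leaves approximately λ^2 - 9.4503λ + 22.6066. For λ^2 - 9.4503λ + 22.6066 the discriminant is -1.1179. It is negative, so the remaining roots are the complex-conjugate pair λ ≈ 4.7252 ± 0.5287i. Their product equals the constant term, so |λ|^2 ≈ 22.6066 and |λ| ≈ 4.7546.
Thus the eigenvalues (to 4 decimals) are -3.4503 (modulus 3.4503); 4.7252 ± 0.5287i (modulus 4.7546). The spectral radius is the largest modulus: r(A) ≈ 4.7546. (Cross-check: r(A) ≤ ||A||_2 ≈ 7.9958; equality holds whenever A is normal, though it can also hold for some non-normal A.)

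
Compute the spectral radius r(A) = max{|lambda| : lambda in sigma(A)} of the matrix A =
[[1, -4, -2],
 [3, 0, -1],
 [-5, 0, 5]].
r(A) ≈ 5.9529

The eigenvalues of A are the roots of its characteristic polynomial. With M = A (coefficients from the trace, the sum of principal 2x2 minors, and det A):
  p(λ) = det(λ I - M) = λ^3 - 6λ^2 + 7λ - 40.
No integer candidate from the rational root theorem (±divisors of 40) is a root, so the roots are irrational. The cubic discriminant is Δ = -47128 < 0, so there is one real root and a complex-conjugate pair. p(5) = -30 and p(6) = 2 have opposite signs, so a root lies in (5, 6); Newton's method refines it to λ ≈ 5.9529. Dividing out (λ - (5.9529)) leaves approximately λ^2 - 0.0471λ + 6.7194. For λ^2 - 0.0471λ + 6.7194 the discriminant is -26.8756. It is negative, so the remaining roots are the complex-conjugate pair λ ≈ 0.0236 ± 2.5921i. Their product equals the constant term, so |λ|^2 ≈ 6.7194 and |λ| ≈ 2.5922.
Thus the eigenvalues (to 4 decimals) are 5.9529 (modulus 5.9529); 0.0236 ± 2.5921i (modulus 2.5922). The spectral radius is the largest modulus: r(A) ≈ 5.9529. (Cross-check: r(A) ≤ ||A||_2 ≈ 8.004; equality holds whenever A is normal, though it can also hold for some non-normal A.)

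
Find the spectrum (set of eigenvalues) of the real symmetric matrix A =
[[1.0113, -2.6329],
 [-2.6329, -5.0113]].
sigma(A) ≈ {-6, 2}

A is real symmetric, so its spectrum consists of real eigenvalues. Expanding the characteristic polynomial of the displayed matrix gives
  det(λ I - A) = p(λ) = λ^2 + (4)λ + (-12).
Solving p(λ) = 0 yields eigenvalues ≈ -6, 2. (A is shown rounded to 4 decimals, so these recover the underlying integer eigenvalues to within that precision.)
Verification: the trace of A = -4 equals the sum of eigenvalues -4, and det(A) ≈ -12.0001 matches the eigenvalue product -12.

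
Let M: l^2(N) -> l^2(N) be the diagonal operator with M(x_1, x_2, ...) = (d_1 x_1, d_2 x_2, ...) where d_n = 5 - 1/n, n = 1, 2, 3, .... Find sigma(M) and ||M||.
sigma(M) = {5 - 1/n : n ≥ 1} ∪ {5}; ||M|| = 5

A bounded diagonal operator on l^2 with diagonal entries d_n has spectrum equal to the closure of {d_n : n ≥ 1}: every d_n is an eigenvalue (with eigenvector e_n), so {d_n} ⊂ sigma(M); the spectrum is closed, so its closure is too; and for lambda not in the closure, (M - lambda I) has bounded inverse (the diagonal entries 1/(d_n - lambda) are bounded). For our sequence d_n = 5 - 1/n, n = 1, 2, 3, ...:
  - {d_n} = {5 - 1/n : n ≥ 1}; the only limit point is 5
  - closure = {5 - 1/n : n ≥ 1} ∪ {5}
For the norm: a diagonal operator has ||M|| = sup_n |d_n|. Here d_n = 5 - 1/n increases monotonically from d_1 = 4 toward 5, with all terms in [4, 5); so sup_n |d_n| = 5 (the supremum is the limit, not attained). So ||M|| = 5.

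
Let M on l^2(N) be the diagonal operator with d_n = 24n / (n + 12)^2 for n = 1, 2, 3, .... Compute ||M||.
||M|| = 1/2 (attained at n = 12)

For M diagonal, ||M|| = sup_n |d_n|. Treat f(x) = 24x / (x + 12)^2 for real x > 0. By the quotient rule, f'(x) = 24(12 - x)/(x + 12)^3, which is positive for x < 12 and negative for x > 12. So f has a unique maximum at x = 12, and since 12 is a positive integer, the supremum over n ≥ 1 is attained at n = 12: d_12 = 24·12/(12 + 12)^2 = 24·12/576 = 1/2. Hence ||M|| = 1/2.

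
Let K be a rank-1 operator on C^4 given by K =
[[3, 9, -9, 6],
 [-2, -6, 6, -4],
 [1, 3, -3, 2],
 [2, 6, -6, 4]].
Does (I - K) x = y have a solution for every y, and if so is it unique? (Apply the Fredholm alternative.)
(I - K) is invertible (det(I - K) = 3 ≠ 0), so for every y in C^4 the equation (I - K) x = y has a unique solution.

K has rank 1, so it is an outer product K = u v^T: every row of K is a multiple of one row vector. Reading off the entries, u = (3, -2, 1, 2) and v = (1, 3, -3, 2) (row i of K equals u_i·v^T). A rank-one matrix u v^T satisfies K u = u (v·u) and kills the (3)-dimensional subspace v^⊥, so its characteristic polynomial is lambda^3 (lambda - v·u) with v·u = tr K = -2. Hence the eigenvalues of I - K are 1 (multiplicity 3) and 1 - (-2) = 3, so det(I - K) = 3. (Direct check: I - K =
[[-2, -9, 9, -6],
 [2, 7, -6, 4],
 [-1, -3, 4, -2],
 [-2, -6, 6, -3]]
has determinant 3.) The finite-dimensional Fredholm alternative says: either (I - K) is invertible, or ker(I - K) ≠ {0} and then range(I - K) = ker((I - K)^*)^⊥, with dim ker(I - K) = dim ker((I - K)^*). Since det(I - K) ≠ 0, 1 is not an eigenvalue of K and ker(I - K) = {0}, so we are in the first case: for every y there is a unique x = (I - K)^(-1) y. Explicitly, by the Sherman–Morrison formula, (I - u v^T)^(-1) = I + u v^T/(1 - v·u), i.e. (I - K)^(-1) = I + K/(3).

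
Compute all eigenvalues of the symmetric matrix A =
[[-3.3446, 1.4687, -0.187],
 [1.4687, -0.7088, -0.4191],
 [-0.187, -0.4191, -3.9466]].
sigma(A) ≈ {-4, 0} (-4 with multiplicity 2)

A is real symmetric, so its spectrum consists of real eigenvalues. Expanding the characteristic polynomial of the displayed matrix gives
  det(λ I - A) = p(λ) = λ^3 + (8)λ^2 + (16)λ + (0).
Solving p(λ) = 0 yields eigenvalues ≈ -4, -4, 0. (A is shown rounded to 4 decimals, so these recover the underlying integer eigenvalues to within that precision.)
Verification: the trace of A = -8 equals the sum of eigenvalues -8, and det(A) ≈ -0.0004 matches the eigenvalue product 0.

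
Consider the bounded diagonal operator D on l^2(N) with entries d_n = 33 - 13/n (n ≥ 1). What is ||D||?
||D|| = 33

For a diagonal operator on l^2 with entries d_n, ||D|| = sup_n |d_n|. Here d_1 = 20, d_2 = 53/2, ..., and d_n = 33 - 13/n increases monotonically toward 33. All terms lie in [20, 33), so |d_n| = d_n and the supremum is the limit 33, which is not attained by any individual d_n. Hence ||D|| = 33.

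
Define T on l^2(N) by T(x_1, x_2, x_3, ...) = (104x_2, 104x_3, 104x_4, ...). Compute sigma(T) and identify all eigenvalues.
sigma(T) = closed disk {z in C : |z| ≤ 104}; sigma_p(T) = open disk {z in C : |z| < 104}

Note T = 104·V where V is the unit left shift (V x)_k = x_{k+1}; so sigma(T) = 104·sigma(V) and ||T|| = 104||V||. ||T x||^2 = 10816sum_{k≥2} |x_k|^2 ≤ 10816||x||^2, with equality on {x : x_1 = 0}, so ||T|| = 104. For any lambda with |lambda| < 104, set r = lambda/104 (|r| < 1); the vector x = (1, r, r^2, ...) is in l^2 and satisfies T x = 104(r, r^2, ...) = lambda x, so lambda is an eigenvalue. On the boundary |lambda| = 104 the geometric series diverges, so no l^2 eigenvector exists, but these lambda lie in the approximate point spectrum. Hence sigma(T) is the closed disk of radius 104 and sigma_p(T) is the open disk.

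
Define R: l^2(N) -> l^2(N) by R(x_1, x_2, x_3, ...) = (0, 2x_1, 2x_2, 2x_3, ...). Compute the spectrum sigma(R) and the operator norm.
sigma(R) = closed disk {z in C : |z| ≤ 2}; ||R|| = 2

Note R = 2·U where U is the unit right shift (U x)_k = x_{k-1} (with x_0 := 0); so ||R|| = 2||U|| and sigma(R) = 2·sigma(U). ||R x||^2 = sum_{k≥1} |2x_k|^2 = 4||x||^2, so ||R|| = 2 and sigma(R) ⊂ {|z| ≤ 2}. For any |lambda| < 2, the equation (R - lambda I) x = 0 forces x_1 = 0, then 2x_k = lambda x_{k+1} ⇒ x = 0, so R has no eigenvalues. But (R - lambda I) is not surjective for |lambda| < 2: solving (R - lambda I) x = e_1 would require x_n proportional to (lambda/2)^(-n), which is not in l^2. So every |lambda| < 2 lies in the residual spectrum. The boundary |lambda| = 2 is in the approximate point spectrum (the spectrum is closed). Hence sigma(R) is the closed disk of radius 2.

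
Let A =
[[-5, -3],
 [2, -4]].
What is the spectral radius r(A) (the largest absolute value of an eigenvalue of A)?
r(A) = sqrt(26) ≈ 5.099

The eigenvalues of A are the roots of its characteristic polynomial. With M = A (coefficients from the trace and determinant):
  p(λ) = det(λ I - M) = λ^2 + 9λ + 26.
For λ^2 + 9λ + 26 the discriminant is -23. It is negative, so the roots are the complex-conjugate pair λ = -9/2 ± (sqrt(23)/2) i ≈ -4.5 ± 2.3979i. For a conjugate pair the product of the roots equals the constant term, so |λ|^2 = 26 and |λ| = sqrt(26) ≈ 5.099.
Thus the eigenvalues (to 4 decimals) are -4.5 ± 2.3979i (modulus 5.099). The spectral radius is the largest modulus: r(A) = sqrt(26) ≈ 5.099. (Cross-check: r(A) ≤ ||A||_2 ≈ 5.8549; equality holds whenever A is normal, though it can also hold for some non-normal A.)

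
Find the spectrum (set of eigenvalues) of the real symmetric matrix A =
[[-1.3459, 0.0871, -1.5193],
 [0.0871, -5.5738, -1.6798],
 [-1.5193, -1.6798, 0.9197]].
sigma(A) ≈ {-6, -2, 2}

A is real symmetric, so its spectrum consists of real eigenvalues. Expanding the characteristic polynomial of the displayed matrix gives
  det(λ I - A) = p(λ) = λ^3 + (6)λ^2 + (-4)λ + (-24).
Solving p(λ) = 0 yields eigenvalues ≈ -6, -2, 2. (A is shown rounded to 4 decimals, so these recover the underlying integer eigenvalues to within that precision.)
Verification: the trace of A = -6 equals the sum of eigenvalues -6, and det(A) ≈ 24.0006 matches the eigenvalue product 24.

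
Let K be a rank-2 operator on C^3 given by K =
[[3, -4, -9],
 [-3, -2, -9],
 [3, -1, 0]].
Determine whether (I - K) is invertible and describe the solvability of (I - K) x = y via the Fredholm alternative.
(I - K) is singular (det(I - K) = 0, i.e. 1 ∈ sigma(K)). (I - K) x = y is solvable iff y ⊥ ker((I - K)^*) = span{(6, -5, -9)}, i.e. iff 6y_1 - 5y_2 - 9y_3 = 0. When solvable, x is determined up to adding multiples of (-1, -5, 2) (ker(I - K) = span{(-1, -5, 2)}, dimension 1).

K has rank 2 and factors as K = U V^T = u1 v1^T + u2 v2^T with u1 = (-3, -3, 0), v1 = (0, 1, 3), u2 = (-1, 1, -1), v2 = (-3, 1, 0) (multiplying out reproduces the displayed K). The nonzero eigenvalues of U V^T coincide with those of the 2 x 2 matrix G = V^T U = [[v1·u1, v1·u2], [v2·u1, v2·u2]] = [[-3, -2], [6, 4]], and by the Sylvester determinant identity det(I_3 - U V^T) = det(I_2 - V^T U) = det([[4, 2], [-6, -3]]) = (4)(-3) - (2)(-6) = 0. (Direct check: I - K =
[[-2, 4, 9],
 [3, 3, 9],
 [-3, 1, 1]]
has determinant 0.) So 1 is an eigenvalue of K and (I - K) is not invertible. The finite-dimensional Fredholm alternative says: either (I - K) is invertible, or ker(I - K) ≠ {0} and then range(I - K) = ker((I - K)^*)^⊥, with dim ker(I - K) = dim ker((I - K)^*). We are in the second case, so we compute both kernels via the 2 x 2 reduction. If (I - U V^T) x = 0 then x = U (V^T x) lies in the column space of U; writing x = U b gives U (I_2 - G) b = 0, and since u1, u2 are independent, (I_2 - G) b = 0. With I_2 - G = [[4, 2], [-6, -3]] (singular, as its determinant is 0) a null vector is b = (1, -2), so ker(I - K) = span{1·u1 + (-2)·u2} = span{(-1, -5, 2)}. For the adjoint, (I - K)^* = I - K^T = I - V U^T, and the same argument gives ker((I - K)^*) = {V a : (I_2 - G)^T a = 0}; (I_2 - G)^T = [[4, -6], [2, -3]] has null vector a = (-3, -2), so ker((I - K)^*) = span{-3·v1 + (-2)·v2} = span{(6, -5, -9)}. (Both kernels are 1-dimensional, matching rank(I - K) = 2.) Therefore (I - K) x = y is solvable iff <y, (6, -5, -9)> = 0, i.e. iff 6y_1 - 5y_2 - 9y_3 = 0; when solvable the solution set is the line x_p + c·(-1, -5, 2), c ∈ C.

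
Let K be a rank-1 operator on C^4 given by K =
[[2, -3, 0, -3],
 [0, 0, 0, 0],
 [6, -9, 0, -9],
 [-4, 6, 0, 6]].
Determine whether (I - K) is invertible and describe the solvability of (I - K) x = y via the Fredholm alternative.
(I - K) is invertible (det(I - K) = -7 ≠ 0), so for every y in C^4 the equation (I - K) x = y has a unique solution.

K has rank 1, so it is an outer product K = u v^T: every row of K is a multiple of one row vector. Reading off the entries, u = (1, 0, 3, -2) and v = (2, -3, 0, -3) (row i of K equals u_i·v^T). A rank-one matrix u v^T satisfies K u = u (v·u) and kills the (3)-dimensional subspace v^⊥, so its characteristic polynomial is lambda^3 (lambda - v·u) with v·u = tr K = 8. Hence the eigenvalues of I - K are 1 (multiplicity 3) and 1 - (8) = -7, so det(I - K) = -7. (Direct check: I - K =
[[-1, 3, 0, 3],
 [0, 1, 0, 0],
 [-6, 9, 1, 9],
 [4, -6, 0, -5]]
has determinant -7.) The finite-dimensional Fredholm alternative says: either (I - K) is invertible, or ker(I - K) ≠ {0} and then range(I - K) = ker((I - K)^*)^⊥, with dim ker(I - K) = dim ker((I - K)^*). Since det(I - K) ≠ 0, 1 is not an eigenvalue of K and ker(I - K) = {0}, so we are in the first case: for every y there is a unique x = (I - K)^(-1) y. Explicitly, by the Sherman–Morrison formula, (I - u v^T)^(-1) = I + u v^T/(1 - v·u), i.e. (I - K)^(-1) = I + K/(-7).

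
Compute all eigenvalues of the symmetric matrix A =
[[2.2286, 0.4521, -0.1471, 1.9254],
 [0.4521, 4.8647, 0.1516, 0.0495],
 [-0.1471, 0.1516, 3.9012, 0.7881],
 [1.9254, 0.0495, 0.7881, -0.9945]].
sigma(A) ≈ {-2, 3, 4, 5}

A is real symmetric, so its spectrum consists of real eigenvalues. Expanding the characteristic polynomial of the displayed matrix gives
  det(λ I - A) = p(λ) = λ^4 + (-10)λ^3 + (23)λ^2 + (34)λ + (-120).
Solving p(λ) = 0 yields eigenvalues ≈ -2, 3, 4, 5. (A is shown rounded to 4 decimals, so these recover the underlying integer eigenvalues to within that precision.)
Verification: the trace of A = 10 equals the sum of eigenvalues 10, and det(A) ≈ -119.9991 matches the eigenvalue product -120.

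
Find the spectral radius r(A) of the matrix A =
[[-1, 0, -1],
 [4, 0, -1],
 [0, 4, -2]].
r(A) ≈ 3.1268

The eigenvalues of A are the roots of its characteristic polynomial. With M = A (coefficients from the trace, the sum of principal 2x2 minors, and det A):
  p(λ) = det(λ I - M) = λ^3 + 3λ^2 + 6λ + 20.
No integer candidate from the rational root theorem (±divisors of 20) is a root, so the roots are irrational. The cubic discriminant is Δ = -7020 < 0, so there is one real root and a complex-conjugate pair. p(-4) = -20 and p(-3) = 2 have opposite signs, so a root lies in (-4, -3); Newton's method refines it to λ ≈ -3.1268. Dividing out (λ - (-3.1268)) leaves approximately λ^2 - 0.1268λ + 6.3964. For λ^2 - 0.1268λ + 6.3964 the discriminant is -25.5694. It is negative, so the remaining roots are the complex-conjugate pair λ ≈ 0.0634 ± 2.5283i. Their product equals the constant term, so |λ|^2 ≈ 6.3964 and |λ| ≈ 2.5291.
Thus the eigenvalues (to 4 decimals) are -3.1268 (modulus 3.1268); 0.0634 ± 2.5283i (modulus 2.5291). The spectral radius is the largest modulus: r(A) ≈ 3.1268. (Cross-check: r(A) ≤ ||A||_2 ≈ 4.5839; equality holds whenever A is normal, though it can also hold for some non-normal A.)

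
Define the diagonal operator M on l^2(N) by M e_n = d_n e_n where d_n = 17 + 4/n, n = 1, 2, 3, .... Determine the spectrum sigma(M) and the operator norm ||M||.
sigma(M) = {17 + 4/n : n ≥ 1} ∪ {17}; ||M|| = 21

A bounded diagonal operator on l^2 with diagonal entries d_n has spectrum equal to the closure of {d_n : n ≥ 1}: every d_n is an eigenvalue (with eigenvector e_n), so {d_n} ⊂ sigma(M); the spectrum is closed, so its closure is too; and for lambda not in the closure, (M - lambda I) has bounded inverse (the diagonal entries 1/(d_n - lambda) are bounded). For our sequence d_n = 17 + 4/n, n = 1, 2, 3, ...:
  - {d_n} = {17 + 4/n : n ≥ 1}; the only limit point is 17
  - closure = {17 + 4/n : n ≥ 1} ∪ {17}
For the norm: a diagonal operator has ||M|| = sup_n |d_n|. Here d_n = 17 + 4/n is positive and decreasing, so sup_n |d_n| = d_1 = 17 + 4 = 21. So ||M|| = 21.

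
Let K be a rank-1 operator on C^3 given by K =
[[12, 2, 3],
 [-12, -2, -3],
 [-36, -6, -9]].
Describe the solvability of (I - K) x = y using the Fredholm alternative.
(I - K) is singular (det(I - K) = 0, i.e. 1 ∈ sigma(K)). (I - K) x = y is solvable iff y ⊥ ker((I - K)^*) = span{(12, 2, 3)}, i.e. iff 12y_1 + 2y_2 + 3y_3 = 0. When solvable, the solutions are x = y + c·(1, -1, -3), c arbitrary (ker(I - K) = span{(1, -1, -3)}, dimension 1).

K has rank 1, so it is an outer product K = u v^T: every row of K is a multiple of one row vector. Reading off the entries, u = (1, -1, -3) and v = (12, 2, 3) (row i of K equals u_i·v^T). A rank-one matrix u v^T satisfies K u = u (v·u) and kills the (2)-dimensional subspace v^⊥, so its characteristic polynomial is lambda^2 (lambda - v·u) with v·u = tr K = 1. Hence the eigenvalues of I - K are 1 (multiplicity 2) and 1 - (1) = 0, so det(I - K) = 0. (Direct check: I - K =
[[-11, -2, -3],
 [12, 3, 3],
 [36, 6, 10]]
has determinant 0.) So 1 is an eigenvalue of K and (I - K) is not invertible. The finite-dimensional Fredholm alternative says: either (I - K) is invertible, or ker(I - K) ≠ {0} and then range(I - K) = ker((I - K)^*)^⊥, with dim ker(I - K) = dim ker((I - K)^*). We are in the second case, so we need both kernels. Kernel of I - K: (I - K) u = u - u (v·u) = u - u = 0, so ker(I - K) = span{u} = span{(1, -1, -3)} (it is exactly 1-dimensional because rank(I - K) = 2). Kernel of the adjoint: K is real, so (I - K)^* = I - K^T = I - v u^T, and (I - v u^T) v = v - v (u·v) = 0; hence ker((I - K)^*) = span{v} = span{(12, 2, 3)}. Therefore (I - K) x = y is solvable iff <y, v> = 0, i.e. iff 12y_1 + 2y_2 + 3y_3 = 0. When this holds, K y = u (v·y) = 0, so (I - K) y = y and x = y is a particular solution; the full solution set is the line x = y + c·u = y + c·(1, -1, -3), c ∈ C.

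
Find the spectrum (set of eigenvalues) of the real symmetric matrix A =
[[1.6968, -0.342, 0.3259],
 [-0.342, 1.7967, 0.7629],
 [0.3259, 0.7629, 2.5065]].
sigma(A) ≈ {1, 2, 3}

A is real symmetric, so its spectrum consists of real eigenvalues. Expanding the characteristic polynomial of the displayed matrix gives
  det(λ I - A) = p(λ) = λ^3 + (-6)λ^2 + (11)λ + (-6).
Solving p(λ) = 0 yields eigenvalues ≈ 1, 2, 3. (A is shown rounded to 4 decimals, so these recover the underlying integer eigenvalues to within that precision.)
Verification: the trace of A = 6 equals the sum of eigenvalues 6, and det(A) ≈ 5.9998 matches the eigenvalue product 6.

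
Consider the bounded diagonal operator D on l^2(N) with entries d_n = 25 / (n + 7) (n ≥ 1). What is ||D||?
||D|| = 25/8 (attained at n = 1)

For D diagonal, ||D|| = sup_n |d_n| = sup_n 25/(n + 7). This is positive and strictly decreasing in n, so the supremum is attained at n = 1: d_1 = 25/(1 + 7) = 25/8. Hence ||D|| = 25/8.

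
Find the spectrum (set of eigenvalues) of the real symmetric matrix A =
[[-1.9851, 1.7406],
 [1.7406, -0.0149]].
sigma(A) ≈ {-3, 1}

A is real symmetric, so its spectrum consists of real eigenvalues. Expanding the characteristic polynomial of the displayed matrix gives
  det(λ I - A) = p(λ) = λ^2 + (2)λ + (-3).
Solving p(λ) = 0 yields eigenvalues ≈ -3, 1. (A is shown rounded to 4 decimals, so these recover the underlying integer eigenvalues to within that precision.)
Verification: the trace of A = -2 equals the sum of eigenvalues -2, and det(A) ≈ -3.0001 matches the eigenvalue product -3.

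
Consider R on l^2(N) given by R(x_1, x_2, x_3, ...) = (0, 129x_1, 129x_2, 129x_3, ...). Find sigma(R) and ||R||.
sigma(R) = closed disk {z in C : |z| ≤ 129}; ||R|| = 129

Note R = 129·U where U is the unit right shift (U x)_k = x_{k-1} (with x_0 := 0); so ||R|| = 129||U|| and sigma(R) = 129·sigma(U). ||R x||^2 = sum_{k≥1} |129x_k|^2 = 16641||x||^2, so ||R|| = 129 and sigma(R) ⊂ {|z| ≤ 129}. For any |lambda| < 129, the equation (R - lambda I) x = 0 forces x_1 = 0, then 129x_k = lambda x_{k+1} ⇒ x = 0, so R has no eigenvalues. But (R - lambda I) is not surjective for |lambda| < 129: solving (R - lambda I) x = e_1 would require x_n proportional to (lambda/129)^(-n), which is not in l^2. So every |lambda| < 129 lies in the residual spectrum. The boundary |lambda| = 129 is in the approximate point spectrum (the spectrum is closed). Hence sigma(R) is the closed disk of radius 129.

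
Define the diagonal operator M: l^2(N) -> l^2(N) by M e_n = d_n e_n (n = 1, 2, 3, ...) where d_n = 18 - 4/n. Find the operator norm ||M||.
||M|| = 18

For a diagonal operator on l^2 with entries d_n, ||M|| = sup_n |d_n|. Here d_1 = 14, d_2 = 16, ..., and d_n = 18 - 4/n increases monotonically toward 18. All terms lie in [14, 18), so |d_n| = d_n and the supremum is the limit 18, which is not attained by any individual d_n. Hence ||M|| = 18.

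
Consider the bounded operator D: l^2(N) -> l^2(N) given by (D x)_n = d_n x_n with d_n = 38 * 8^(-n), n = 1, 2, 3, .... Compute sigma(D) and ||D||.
sigma(D) = {38 * 8^(-n) : n ≥ 1} ∪ {0}; ||D|| = 19/4

A bounded diagonal operator on l^2 with diagonal entries d_n has spectrum equal to the closure of {d_n : n ≥ 1}: every d_n is an eigenvalue (with eigenvector e_n), so {d_n} ⊂ sigma(D); the spectrum is closed, so its closure is too; and for lambda not in the closure, (D - lambda I) has bounded inverse (the diagonal entries 1/(d_n - lambda) are bounded). For our sequence d_n = 38 * 8^(-n), n = 1, 2, 3, ...:
  - {d_n} = {38 * 8^(-n) : n ≥ 1}; the only limit point is 0
  - closure = {38 * 8^(-n) : n ≥ 1} ∪ {0}
For the norm: a diagonal operator has ||D|| = sup_n |d_n|. Here d_n = 38 * 8^(-n) is positive and decreasing, so sup_n |d_n| = d_1 = 38/8 = 19/4. So ||D|| = 19/4.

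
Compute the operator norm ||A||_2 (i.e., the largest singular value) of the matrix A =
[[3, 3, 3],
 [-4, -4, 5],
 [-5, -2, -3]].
||A||_2 ≈ 8.7202 (= sqrt(largest eigenvalue of A^T A))

||A||_2 = sigma_max(A) = sqrt(lambda_max(A^T A)). Form the symmetric matrix M = A^T A =
[[50, 35, 4],
 [35, 29, -5],
 [4, -5, 43]].
Its characteristic polynomial (trace, sum of principal 2x2 minors, determinant of M give the coefficients) is
  p(λ) = det(λ I - M) = λ^3 - 122λ^2 + 3581λ - 6561.
No integer candidate from the rational root theorem (±divisors of 6561) is a root, so the roots are irrational. The cubic discriminant is Δ = 9958708217 > 0, so there are three distinct real roots. p(1) = -3101 and p(2) = 121 have opposite signs, so a root lies in (1, 2); Newton's method refines it to λ ≈ 1.9611. p(43) = 1351 and p(44) = -5 have opposite signs, so a root lies in (43, 44); Newton's method refines it to λ ≈ 43.9963. p(76) = -101 and p(77) = 2371 have opposite signs, so a root lies in (76, 77); Newton's method refines it to λ ≈ 76.0426. Check (Vieta): the three roots sum to 122, matching tr M = 122.
So the eigenvalues of A^T A are ≈ 1.9611, 43.9963, 76.0426 (all ≥ 0, as they must be for A^T A). The largest is λ_max ≈ 76.0426, hence ||A||_2 = sqrt(λ_max) ≈ 8.7202.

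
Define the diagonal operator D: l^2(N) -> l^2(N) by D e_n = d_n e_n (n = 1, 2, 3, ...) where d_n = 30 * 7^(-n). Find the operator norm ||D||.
||D|| = 30/7 (attained at n = 1)

For D diagonal, ||D|| = sup_n |d_n|. The sequence d_n = 30 * 7^(-n) is positive and strictly decreasing (ratio 7^(-1) < 1), so the supremum is d_1 = 30/7. Hence ||D|| = 30/7.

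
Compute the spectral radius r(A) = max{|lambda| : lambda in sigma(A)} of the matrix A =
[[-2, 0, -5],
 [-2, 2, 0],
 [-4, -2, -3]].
r(A) ≈ 7.2345

The eigenvalues of A are the roots of its characteristic polynomial. With M = A (coefficients from the trace, the sum of principal 2x2 minors, and det A):
  p(λ) = det(λ I - M) = λ^3 + 3λ^2 - 24λ + 48.
No integer candidate from the rational root theorem (±divisors of 48) is a root, so the roots are irrational. The cubic discriminant is Δ = -69120 < 0, so there is one real root and a complex-conjugate pair. p(-8) = -80 and p(-7) = 20 have opposite signs, so a root lies in (-8, -7); Newton's method refines it to λ ≈ -7.2345. Dividing out (λ - (-7.2345)) leaves approximately λ^2 - 4.2345λ + 6.6348. For λ^2 - 4.2345λ + 6.6348 the discriminant is -8.6081. It is negative, so the remaining roots are the complex-conjugate pair λ ≈ 2.1173 ± 1.467i. Their product equals the constant term, so |λ|^2 ≈ 6.6348 and |λ| ≈ 2.5758.
Thus the eigenvalues (to 4 decimals) are -7.2345 (modulus 7.2345); 2.1173 ± 1.467i (modulus 2.5758). The spectral radius is the largest modulus: r(A) ≈ 7.2345. (Cross-check: r(A) ≤ ||A||_2 ≈ 7.2606; equality holds whenever A is normal, though it can also hold for some non-normal A.)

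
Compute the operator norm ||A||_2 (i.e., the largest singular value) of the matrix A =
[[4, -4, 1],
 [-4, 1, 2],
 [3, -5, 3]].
||A||_2 ≈ 8.9576 (= sqrt(largest eigenvalue of A^T A))

||A||_2 = sigma_max(A) = sqrt(lambda_max(A^T A)). Form the symmetric matrix M = A^T A =
[[41, -35, 5],
 [-35, 42, -17],
 [5, -17, 14]].
Its characteristic polynomial (trace, sum of principal 2x2 minors, determinant of M give the coefficients) is
  p(λ) = det(λ I - M) = λ^3 - 97λ^2 + 1345λ - 9.
No integer candidate from the rational root theorem (±divisors of 9) is a root, so the roots are irrational. The cubic discriminant is Δ = 7276838640 > 0, so there are three distinct real roots. p(0) = -9 and p(1) = 1240 have opposite signs, so a root lies in (0, 1); Newton's method refines it to λ ≈ 0.0067. p(16) = 775 and p(17) = -264 have opposite signs, so a root lies in (16, 17); Newton's method refines it to λ ≈ 16.7543. p(80) = -1209 and p(81) = 3960 have opposite signs, so a root lies in (80, 81); Newton's method refines it to λ ≈ 80.239. Check (Vieta): the three roots sum to 97, matching tr M = 97.
So the eigenvalues of A^T A are ≈ 0.0067, 16.7543, 80.239 (all ≥ 0, as they must be for A^T A). The largest is λ_max ≈ 80.239, hence ||A||_2 = sqrt(λ_max) ≈ 8.9576.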